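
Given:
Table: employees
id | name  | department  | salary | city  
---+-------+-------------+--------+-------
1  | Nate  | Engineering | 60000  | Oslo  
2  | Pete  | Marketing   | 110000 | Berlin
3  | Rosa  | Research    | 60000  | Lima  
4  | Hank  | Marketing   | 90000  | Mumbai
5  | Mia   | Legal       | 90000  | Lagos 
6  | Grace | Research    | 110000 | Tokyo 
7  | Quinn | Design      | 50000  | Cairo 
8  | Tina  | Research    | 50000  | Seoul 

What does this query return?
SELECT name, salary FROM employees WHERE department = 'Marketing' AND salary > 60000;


Filtering: department = 'Marketing' AND salary > 60000
Matching: 2 rows

2 rows:
Pete, 110000
Hank, 90000


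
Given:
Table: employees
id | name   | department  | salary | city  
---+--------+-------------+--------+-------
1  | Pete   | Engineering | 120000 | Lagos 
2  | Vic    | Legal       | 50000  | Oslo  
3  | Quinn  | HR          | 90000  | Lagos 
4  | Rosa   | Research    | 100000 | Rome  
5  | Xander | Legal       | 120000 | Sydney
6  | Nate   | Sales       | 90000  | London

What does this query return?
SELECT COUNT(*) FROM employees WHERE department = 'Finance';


Counting rows where department = 'Finance'


0


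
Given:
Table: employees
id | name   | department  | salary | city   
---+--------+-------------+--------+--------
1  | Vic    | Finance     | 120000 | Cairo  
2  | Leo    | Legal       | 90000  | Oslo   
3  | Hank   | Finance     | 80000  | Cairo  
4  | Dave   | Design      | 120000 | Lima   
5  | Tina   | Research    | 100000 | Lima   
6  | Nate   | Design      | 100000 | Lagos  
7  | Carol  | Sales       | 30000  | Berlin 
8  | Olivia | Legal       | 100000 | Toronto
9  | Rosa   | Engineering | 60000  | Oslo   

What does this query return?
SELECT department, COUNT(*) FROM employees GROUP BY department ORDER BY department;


Assigning each row to its department group:
  Vic -> Finance
  Leo -> Legal
  Hank -> Finance
  Dave -> Design
  Tina -> Research
  Nate -> Design
  Carol -> Sales
  Olivia -> Legal
  Rosa -> Engineering


6 groups:
Design, 2
Engineering, 1
Finance, 2
Legal, 2
Research, 1
Sales, 1


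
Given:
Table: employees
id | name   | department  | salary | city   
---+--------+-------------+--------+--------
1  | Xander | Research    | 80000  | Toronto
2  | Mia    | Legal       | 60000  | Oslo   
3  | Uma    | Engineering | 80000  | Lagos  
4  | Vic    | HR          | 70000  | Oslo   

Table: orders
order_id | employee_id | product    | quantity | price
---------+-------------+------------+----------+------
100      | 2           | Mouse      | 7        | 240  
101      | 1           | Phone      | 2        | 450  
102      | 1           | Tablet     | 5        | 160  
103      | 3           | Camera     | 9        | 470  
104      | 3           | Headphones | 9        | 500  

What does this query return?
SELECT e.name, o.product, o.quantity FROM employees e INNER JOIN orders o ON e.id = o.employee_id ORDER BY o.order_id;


Joining employees.id = orders.employee_id:
  employee Mia (id=2) -> order Mouse
  employee Xander (id=1) -> order Phone
  employee Xander (id=1) -> order Tablet
  employee Uma (id=3) -> order Camera
  employee Uma (id=3) -> order Headphones


5 rows:
Mia, Mouse, 7
Xander, Phone, 2
Xander, Tablet, 5
Uma, Camera, 9
Uma, Headphones, 9


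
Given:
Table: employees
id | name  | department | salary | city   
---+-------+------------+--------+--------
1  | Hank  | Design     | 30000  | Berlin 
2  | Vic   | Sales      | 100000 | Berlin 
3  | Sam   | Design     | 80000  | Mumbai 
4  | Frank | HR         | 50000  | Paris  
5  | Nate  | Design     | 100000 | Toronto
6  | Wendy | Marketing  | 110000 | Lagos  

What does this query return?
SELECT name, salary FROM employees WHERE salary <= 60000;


Filtering: salary <= 60000
Matching: 2 rows

2 rows:
Hank, 30000
Frank, 50000


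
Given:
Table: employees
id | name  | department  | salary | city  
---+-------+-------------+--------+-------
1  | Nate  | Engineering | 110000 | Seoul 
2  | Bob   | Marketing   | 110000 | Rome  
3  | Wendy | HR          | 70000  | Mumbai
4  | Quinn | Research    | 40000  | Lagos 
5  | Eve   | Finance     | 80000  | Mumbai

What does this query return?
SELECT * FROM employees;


SELECT * returns all 5 rows with all columns

5 rows:
1, Nate, Engineering, 110000, Seoul
2, Bob, Marketing, 110000, Rome
3, Wendy, HR, 70000, Mumbai
4, Quinn, Research, 40000, Lagos
5, Eve, Finance, 80000, Mumbai


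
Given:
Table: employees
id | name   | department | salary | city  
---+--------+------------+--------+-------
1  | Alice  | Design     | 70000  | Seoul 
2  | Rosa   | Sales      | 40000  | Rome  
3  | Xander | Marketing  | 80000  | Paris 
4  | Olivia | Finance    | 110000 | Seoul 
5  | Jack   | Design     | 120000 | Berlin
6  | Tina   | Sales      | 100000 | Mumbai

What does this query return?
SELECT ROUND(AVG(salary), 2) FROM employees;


SUM(salary) = 520000
COUNT = 6
ROUND(AVG, 2) = ROUND(520000 / 6, 2) = 86666.67

86666.67


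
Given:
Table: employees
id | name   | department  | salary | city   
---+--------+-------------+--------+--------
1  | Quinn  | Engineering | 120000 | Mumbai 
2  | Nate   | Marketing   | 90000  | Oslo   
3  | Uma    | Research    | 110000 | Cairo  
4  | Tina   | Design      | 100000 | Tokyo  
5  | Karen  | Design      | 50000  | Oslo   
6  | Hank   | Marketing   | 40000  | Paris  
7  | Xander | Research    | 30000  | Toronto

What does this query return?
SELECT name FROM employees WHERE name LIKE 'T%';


LIKE 'T%' matches names starting with 'T'
Matching: 1

1 rows:
Tina


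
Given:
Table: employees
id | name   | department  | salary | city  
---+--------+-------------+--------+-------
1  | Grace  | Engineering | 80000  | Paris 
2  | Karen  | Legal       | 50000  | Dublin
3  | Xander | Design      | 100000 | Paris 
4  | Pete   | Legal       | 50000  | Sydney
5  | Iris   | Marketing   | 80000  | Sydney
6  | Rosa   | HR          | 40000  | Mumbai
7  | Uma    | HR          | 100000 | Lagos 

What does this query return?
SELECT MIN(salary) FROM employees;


Salaries: 80000, 50000, 100000, 50000, 80000, 40000, 100000
MIN = 40000

40000


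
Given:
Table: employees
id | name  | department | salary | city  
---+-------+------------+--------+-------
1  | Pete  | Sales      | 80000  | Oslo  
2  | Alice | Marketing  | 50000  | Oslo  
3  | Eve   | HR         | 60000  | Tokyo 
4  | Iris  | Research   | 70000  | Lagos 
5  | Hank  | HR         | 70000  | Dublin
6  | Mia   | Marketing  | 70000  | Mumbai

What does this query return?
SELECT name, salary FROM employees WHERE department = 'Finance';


Filtering: department = 'Finance'
Matching rows: 0

Empty result set (0 rows)


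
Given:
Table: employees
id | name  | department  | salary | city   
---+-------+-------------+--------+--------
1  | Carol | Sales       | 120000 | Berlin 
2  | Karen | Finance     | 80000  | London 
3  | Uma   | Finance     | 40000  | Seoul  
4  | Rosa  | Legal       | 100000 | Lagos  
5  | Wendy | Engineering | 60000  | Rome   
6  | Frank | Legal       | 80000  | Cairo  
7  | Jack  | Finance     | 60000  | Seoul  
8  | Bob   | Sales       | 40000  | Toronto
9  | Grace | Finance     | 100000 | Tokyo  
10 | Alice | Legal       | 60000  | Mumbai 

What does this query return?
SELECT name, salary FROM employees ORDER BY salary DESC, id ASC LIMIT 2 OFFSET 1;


Sort by salary DESC (id ASC tiebreak), then skip 1 and take 2
Rows 2 through 3

2 rows:
Rosa, 100000
Grace, 100000


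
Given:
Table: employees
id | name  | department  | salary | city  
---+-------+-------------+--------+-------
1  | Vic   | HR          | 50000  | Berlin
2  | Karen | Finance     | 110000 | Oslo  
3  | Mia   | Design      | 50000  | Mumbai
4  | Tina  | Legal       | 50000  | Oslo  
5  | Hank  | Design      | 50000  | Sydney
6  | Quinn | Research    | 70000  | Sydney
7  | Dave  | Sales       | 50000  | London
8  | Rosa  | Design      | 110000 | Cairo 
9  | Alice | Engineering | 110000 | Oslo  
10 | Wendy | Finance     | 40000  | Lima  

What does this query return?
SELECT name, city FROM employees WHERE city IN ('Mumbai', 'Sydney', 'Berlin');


Filtering: city IN ('Mumbai', 'Sydney', 'Berlin')
Matching: 4 rows

4 rows:
Vic, Berlin
Mia, Mumbai
Hank, Sydney
Quinn, Sydney


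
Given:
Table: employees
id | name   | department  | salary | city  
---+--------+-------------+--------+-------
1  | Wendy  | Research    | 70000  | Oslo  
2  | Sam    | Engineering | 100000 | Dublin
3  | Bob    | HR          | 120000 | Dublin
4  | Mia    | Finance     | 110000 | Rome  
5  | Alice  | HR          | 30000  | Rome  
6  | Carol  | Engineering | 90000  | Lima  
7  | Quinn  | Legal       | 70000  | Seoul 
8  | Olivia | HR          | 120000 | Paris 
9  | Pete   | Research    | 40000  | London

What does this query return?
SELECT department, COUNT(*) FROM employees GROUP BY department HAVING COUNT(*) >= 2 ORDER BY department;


Groups with count >= 2:
  Engineering: 2 -> PASS
  HR: 3 -> PASS
  Research: 2 -> PASS
  Finance: 1 -> filtered out
  Legal: 1 -> filtered out


3 groups:
Engineering, 2
HR, 3
Research, 2


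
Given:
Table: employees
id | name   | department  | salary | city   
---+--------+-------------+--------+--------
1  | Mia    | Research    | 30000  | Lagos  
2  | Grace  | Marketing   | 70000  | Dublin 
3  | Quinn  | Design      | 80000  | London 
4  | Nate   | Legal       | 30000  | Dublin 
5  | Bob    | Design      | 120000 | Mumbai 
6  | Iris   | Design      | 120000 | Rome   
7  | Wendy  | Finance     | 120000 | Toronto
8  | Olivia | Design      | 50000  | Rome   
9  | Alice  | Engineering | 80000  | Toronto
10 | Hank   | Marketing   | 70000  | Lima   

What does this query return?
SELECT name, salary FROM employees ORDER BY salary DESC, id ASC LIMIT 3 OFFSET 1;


Sort by salary DESC (id ASC tiebreak), then skip 1 and take 3
Rows 2 through 4

3 rows:
Iris, 120000
Wendy, 120000
Quinn, 80000


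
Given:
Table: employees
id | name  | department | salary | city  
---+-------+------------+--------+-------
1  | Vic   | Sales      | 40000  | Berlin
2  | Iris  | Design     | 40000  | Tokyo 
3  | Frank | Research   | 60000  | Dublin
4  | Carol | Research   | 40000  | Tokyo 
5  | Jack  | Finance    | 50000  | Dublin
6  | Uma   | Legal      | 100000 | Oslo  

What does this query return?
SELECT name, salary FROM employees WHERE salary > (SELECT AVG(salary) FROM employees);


Subquery: AVG(salary) = 55000.0
Filtering: salary > 55000.0
  Frank (60000) -> MATCH
  Uma (100000) -> MATCH


2 rows:
Frank, 60000
Uma, 100000


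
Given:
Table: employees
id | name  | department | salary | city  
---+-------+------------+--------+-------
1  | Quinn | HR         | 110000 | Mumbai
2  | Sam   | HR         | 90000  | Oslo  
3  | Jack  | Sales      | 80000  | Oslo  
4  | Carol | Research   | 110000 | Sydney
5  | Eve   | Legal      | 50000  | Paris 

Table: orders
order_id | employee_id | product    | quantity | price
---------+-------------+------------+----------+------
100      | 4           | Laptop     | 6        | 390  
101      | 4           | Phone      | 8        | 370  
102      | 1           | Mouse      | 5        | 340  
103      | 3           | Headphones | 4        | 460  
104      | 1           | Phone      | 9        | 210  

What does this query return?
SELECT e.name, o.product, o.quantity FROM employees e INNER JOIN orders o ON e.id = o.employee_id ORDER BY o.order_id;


Joining employees.id = orders.employee_id:
  employee Carol (id=4) -> order Laptop
  employee Carol (id=4) -> order Phone
  employee Quinn (id=1) -> order Mouse
  employee Jack (id=3) -> order Headphones
  employee Quinn (id=1) -> order Phone


5 rows:
Carol, Laptop, 6
Carol, Phone, 8
Quinn, Mouse, 5
Jack, Headphones, 4
Quinn, Phone, 9


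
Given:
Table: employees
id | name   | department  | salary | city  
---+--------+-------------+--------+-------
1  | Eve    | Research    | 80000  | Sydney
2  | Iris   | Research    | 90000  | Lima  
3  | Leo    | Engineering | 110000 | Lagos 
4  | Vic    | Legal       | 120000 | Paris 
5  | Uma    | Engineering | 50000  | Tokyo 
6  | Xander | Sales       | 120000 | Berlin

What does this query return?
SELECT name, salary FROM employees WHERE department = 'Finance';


Filtering: department = 'Finance'
Matching rows: 0

Empty result set (0 rows)


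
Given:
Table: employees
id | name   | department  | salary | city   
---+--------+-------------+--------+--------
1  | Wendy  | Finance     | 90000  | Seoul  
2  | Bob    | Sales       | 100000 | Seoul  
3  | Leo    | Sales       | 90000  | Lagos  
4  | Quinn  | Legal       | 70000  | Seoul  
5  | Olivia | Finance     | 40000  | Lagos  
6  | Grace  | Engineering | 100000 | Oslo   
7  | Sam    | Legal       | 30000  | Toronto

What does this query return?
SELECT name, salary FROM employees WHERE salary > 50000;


Filtering: salary > 50000
Matching: 5 rows

5 rows:
Wendy, 90000
Bob, 100000
Leo, 90000
Quinn, 70000
Grace, 100000


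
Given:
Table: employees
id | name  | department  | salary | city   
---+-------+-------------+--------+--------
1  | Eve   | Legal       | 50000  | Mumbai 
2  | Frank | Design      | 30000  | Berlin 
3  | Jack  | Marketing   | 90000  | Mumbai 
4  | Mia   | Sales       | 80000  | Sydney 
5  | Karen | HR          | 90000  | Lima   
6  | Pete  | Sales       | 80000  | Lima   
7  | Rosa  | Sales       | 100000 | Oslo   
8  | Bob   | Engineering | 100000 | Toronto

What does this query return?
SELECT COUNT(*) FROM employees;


COUNT(*) counts all rows

8


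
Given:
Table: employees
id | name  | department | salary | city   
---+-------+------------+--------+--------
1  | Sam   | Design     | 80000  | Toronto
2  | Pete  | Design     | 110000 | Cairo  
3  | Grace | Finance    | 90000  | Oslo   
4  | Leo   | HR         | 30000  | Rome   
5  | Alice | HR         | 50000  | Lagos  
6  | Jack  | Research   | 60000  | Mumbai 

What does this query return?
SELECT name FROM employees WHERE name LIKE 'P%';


LIKE 'P%' matches names starting with 'P'
Matching: 1

1 rows:
Pete


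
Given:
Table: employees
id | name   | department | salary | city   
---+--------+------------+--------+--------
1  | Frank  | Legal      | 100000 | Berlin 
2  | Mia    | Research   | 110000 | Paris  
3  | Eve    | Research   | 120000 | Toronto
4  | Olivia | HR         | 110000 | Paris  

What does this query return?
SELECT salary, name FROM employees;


Projecting columns: salary, name

4 rows:
100000, Frank
110000, Mia
120000, Eve
110000, Olivia


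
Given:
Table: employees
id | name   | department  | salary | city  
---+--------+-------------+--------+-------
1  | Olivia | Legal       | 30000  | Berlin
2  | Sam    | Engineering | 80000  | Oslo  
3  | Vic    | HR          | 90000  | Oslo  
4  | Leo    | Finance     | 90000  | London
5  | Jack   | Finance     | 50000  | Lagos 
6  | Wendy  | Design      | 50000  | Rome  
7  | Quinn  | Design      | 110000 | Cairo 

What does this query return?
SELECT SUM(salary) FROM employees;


SUM(salary) = 30000 + 80000 + 90000 + 90000 + 50000 + 50000 + 110000 = 500000

500000


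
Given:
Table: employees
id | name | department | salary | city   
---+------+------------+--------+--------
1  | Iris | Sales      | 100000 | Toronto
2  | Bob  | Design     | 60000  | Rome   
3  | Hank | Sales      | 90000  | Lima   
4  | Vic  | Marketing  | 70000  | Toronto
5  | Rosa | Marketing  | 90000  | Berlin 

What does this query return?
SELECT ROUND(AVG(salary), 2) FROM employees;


SUM(salary) = 410000
COUNT = 5
ROUND(AVG, 2) = ROUND(410000 / 5, 2) = 82000.0

82000.0


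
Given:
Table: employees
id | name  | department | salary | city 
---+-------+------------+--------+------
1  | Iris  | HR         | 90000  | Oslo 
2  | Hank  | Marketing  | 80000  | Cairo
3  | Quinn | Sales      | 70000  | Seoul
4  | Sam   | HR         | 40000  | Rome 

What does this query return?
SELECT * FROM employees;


SELECT * returns all 4 rows with all columns

4 rows:
1, Iris, HR, 90000, Oslo
2, Hank, Marketing, 80000, Cairo
3, Quinn, Sales, 70000, Seoul
4, Sam, HR, 40000, Rome


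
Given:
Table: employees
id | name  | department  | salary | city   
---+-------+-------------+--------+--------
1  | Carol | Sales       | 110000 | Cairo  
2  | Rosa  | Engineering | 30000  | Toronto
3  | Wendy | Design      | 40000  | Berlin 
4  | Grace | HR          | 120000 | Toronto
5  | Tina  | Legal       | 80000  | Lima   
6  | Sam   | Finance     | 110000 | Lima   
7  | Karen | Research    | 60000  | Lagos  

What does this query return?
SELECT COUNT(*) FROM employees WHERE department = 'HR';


Counting rows where department = 'HR'
  Grace -> MATCH


1


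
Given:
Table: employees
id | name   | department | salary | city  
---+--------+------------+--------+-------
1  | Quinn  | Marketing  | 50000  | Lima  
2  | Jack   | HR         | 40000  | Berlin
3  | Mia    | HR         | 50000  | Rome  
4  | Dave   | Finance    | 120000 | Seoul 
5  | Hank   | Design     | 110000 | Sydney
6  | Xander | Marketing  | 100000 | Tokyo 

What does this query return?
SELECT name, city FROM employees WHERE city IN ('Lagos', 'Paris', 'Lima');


Filtering: city IN ('Lagos', 'Paris', 'Lima')
Matching: 1 rows

1 rows:
Quinn, Lima


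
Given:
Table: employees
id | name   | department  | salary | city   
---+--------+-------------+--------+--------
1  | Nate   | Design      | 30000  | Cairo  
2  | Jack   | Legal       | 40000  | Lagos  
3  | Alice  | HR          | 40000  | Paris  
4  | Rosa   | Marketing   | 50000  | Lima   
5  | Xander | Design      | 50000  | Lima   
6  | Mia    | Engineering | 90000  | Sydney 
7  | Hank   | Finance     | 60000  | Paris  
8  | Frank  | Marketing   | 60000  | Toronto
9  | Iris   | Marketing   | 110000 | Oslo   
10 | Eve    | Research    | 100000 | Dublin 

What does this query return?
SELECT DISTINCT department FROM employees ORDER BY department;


All 'department' values (row order): Design, Legal, HR, Marketing, Design, Engineering, Finance, Marketing, Marketing, Research
Removing duplicates leaves 7 unique value(s).

7 values:
Design
Engineering
Finance
HR
Legal
Marketing
Research


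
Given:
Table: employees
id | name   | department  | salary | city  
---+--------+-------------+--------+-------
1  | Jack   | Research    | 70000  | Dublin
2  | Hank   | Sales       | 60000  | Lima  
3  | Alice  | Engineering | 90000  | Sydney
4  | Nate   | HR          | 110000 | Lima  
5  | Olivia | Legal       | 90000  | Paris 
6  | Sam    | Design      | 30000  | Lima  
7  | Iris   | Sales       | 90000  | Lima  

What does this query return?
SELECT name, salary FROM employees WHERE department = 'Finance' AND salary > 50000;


Filtering: department = 'Finance' AND salary > 50000
Matching: 0 rows

Empty result set (0 rows)


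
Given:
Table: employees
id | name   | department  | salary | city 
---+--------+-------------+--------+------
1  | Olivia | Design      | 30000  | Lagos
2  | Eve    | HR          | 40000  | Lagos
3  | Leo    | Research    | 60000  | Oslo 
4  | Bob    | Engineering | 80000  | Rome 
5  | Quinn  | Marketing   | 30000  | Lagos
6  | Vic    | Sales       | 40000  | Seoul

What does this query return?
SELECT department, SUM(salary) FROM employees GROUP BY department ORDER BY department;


Summing salary within each department:
  Design: 30000 = 30000
  Engineering: 80000 = 80000
  HR: 40000 = 40000
  Marketing: 30000 = 30000
  Research: 60000 = 60000
  Sales: 40000 = 40000


6 groups:
Design, 30000
Engineering, 80000
HR, 40000
Marketing, 30000
Research, 60000
Sales, 40000


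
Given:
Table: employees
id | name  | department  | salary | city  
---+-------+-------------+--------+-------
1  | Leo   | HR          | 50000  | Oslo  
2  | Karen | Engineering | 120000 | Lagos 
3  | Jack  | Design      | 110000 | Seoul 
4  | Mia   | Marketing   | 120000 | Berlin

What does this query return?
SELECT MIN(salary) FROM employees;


Salaries: 50000, 120000, 110000, 120000
MIN = 50000

50000


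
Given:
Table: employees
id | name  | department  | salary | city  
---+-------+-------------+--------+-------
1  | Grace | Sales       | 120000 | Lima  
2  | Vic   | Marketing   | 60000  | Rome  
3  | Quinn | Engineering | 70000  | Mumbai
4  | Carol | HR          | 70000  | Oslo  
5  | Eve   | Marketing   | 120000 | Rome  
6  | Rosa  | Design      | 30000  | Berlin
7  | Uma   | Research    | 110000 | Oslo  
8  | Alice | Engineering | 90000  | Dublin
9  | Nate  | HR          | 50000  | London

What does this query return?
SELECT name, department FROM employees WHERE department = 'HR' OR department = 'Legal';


Filtering: department = 'HR' OR 'Legal'
Matching: 2 rows

2 rows:
Carol, HR
Nate, HR


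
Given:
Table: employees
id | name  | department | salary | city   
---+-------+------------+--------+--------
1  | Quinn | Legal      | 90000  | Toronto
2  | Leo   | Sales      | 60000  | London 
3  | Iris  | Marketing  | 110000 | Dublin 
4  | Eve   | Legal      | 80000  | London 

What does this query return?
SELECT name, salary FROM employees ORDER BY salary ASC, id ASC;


Sorting by salary ASC, then id ASC for ties

4 rows:
Leo, 60000
Eve, 80000
Quinn, 90000
Iris, 110000


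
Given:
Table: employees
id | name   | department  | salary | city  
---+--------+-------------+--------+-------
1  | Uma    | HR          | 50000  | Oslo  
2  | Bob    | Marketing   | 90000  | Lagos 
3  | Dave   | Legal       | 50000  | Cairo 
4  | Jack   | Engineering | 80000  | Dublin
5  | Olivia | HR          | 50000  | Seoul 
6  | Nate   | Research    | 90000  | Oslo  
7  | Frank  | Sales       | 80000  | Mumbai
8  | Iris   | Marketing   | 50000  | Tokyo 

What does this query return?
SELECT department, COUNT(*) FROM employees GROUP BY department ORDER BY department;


Assigning each row to its department group:
  Uma -> HR
  Bob -> Marketing
  Dave -> Legal
  Jack -> Engineering
  Olivia -> HR
  Nate -> Research
  Frank -> Sales
  Iris -> Marketing


6 groups:
Engineering, 1
HR, 2
Legal, 1
Marketing, 2
Research, 1
Sales, 1


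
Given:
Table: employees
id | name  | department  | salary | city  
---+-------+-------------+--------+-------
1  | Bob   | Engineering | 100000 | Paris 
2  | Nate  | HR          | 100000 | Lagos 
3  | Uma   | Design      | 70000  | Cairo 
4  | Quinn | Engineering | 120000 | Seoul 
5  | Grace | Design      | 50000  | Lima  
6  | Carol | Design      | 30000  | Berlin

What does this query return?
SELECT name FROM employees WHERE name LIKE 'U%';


LIKE 'U%' matches names starting with 'U'
Matching: 1

1 rows:
Uma


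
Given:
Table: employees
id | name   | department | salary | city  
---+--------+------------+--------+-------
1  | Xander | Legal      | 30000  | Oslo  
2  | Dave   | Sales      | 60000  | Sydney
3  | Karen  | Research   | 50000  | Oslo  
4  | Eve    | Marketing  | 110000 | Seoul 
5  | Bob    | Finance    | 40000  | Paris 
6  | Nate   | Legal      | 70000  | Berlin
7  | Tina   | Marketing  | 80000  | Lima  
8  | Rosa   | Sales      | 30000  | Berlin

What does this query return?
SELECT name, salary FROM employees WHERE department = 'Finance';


Filtering: department = 'Finance'
Matching rows: 1

1 rows:
Bob, 40000


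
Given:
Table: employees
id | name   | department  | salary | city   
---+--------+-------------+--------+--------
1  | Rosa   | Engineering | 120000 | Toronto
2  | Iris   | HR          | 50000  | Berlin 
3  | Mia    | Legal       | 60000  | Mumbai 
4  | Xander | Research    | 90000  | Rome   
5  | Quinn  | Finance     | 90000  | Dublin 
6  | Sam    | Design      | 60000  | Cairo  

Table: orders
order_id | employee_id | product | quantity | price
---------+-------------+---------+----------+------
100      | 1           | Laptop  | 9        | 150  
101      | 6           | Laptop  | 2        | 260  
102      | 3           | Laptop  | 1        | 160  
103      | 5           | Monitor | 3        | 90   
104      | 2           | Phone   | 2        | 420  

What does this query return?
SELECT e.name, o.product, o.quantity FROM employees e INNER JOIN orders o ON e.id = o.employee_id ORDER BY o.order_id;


Joining employees.id = orders.employee_id:
  employee Rosa (id=1) -> order Laptop
  employee Sam (id=6) -> order Laptop
  employee Mia (id=3) -> order Laptop
  employee Quinn (id=5) -> order Monitor
  employee Iris (id=2) -> order Phone


5 rows:
Rosa, Laptop, 9
Sam, Laptop, 2
Mia, Laptop, 1
Quinn, Monitor, 3
Iris, Phone, 2


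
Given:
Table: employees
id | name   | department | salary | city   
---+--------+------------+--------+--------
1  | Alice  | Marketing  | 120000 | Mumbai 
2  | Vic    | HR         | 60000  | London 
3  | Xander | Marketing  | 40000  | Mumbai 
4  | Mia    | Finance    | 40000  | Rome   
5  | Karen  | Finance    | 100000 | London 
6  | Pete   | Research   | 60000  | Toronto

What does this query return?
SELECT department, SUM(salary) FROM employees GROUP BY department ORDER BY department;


Summing salary within each department:
  Finance: 40000 + 100000 = 140000
  HR: 60000 = 60000
  Marketing: 120000 + 40000 = 160000
  Research: 60000 = 60000


4 groups:
Finance, 140000
HR, 60000
Marketing, 160000
Research, 60000


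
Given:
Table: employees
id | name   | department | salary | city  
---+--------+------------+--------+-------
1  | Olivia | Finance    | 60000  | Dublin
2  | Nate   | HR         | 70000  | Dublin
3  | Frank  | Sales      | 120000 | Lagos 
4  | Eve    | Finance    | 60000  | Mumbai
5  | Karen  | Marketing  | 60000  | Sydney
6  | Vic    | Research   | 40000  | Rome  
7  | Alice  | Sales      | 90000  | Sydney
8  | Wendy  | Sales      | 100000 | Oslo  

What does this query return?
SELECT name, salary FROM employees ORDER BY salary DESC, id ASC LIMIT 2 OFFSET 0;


Sort by salary DESC (id ASC tiebreak), then skip 0 and take 2
Rows 1 through 2

2 rows:
Frank, 120000
Wendy, 100000


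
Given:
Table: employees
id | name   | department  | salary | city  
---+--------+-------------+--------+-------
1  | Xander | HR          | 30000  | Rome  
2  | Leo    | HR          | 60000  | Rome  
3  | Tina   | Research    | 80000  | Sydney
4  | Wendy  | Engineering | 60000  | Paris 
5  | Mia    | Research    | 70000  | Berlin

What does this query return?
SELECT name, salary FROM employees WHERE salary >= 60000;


Filtering: salary >= 60000
Matching: 4 rows

4 rows:
Leo, 60000
Tina, 80000
Wendy, 60000
Mia, 70000


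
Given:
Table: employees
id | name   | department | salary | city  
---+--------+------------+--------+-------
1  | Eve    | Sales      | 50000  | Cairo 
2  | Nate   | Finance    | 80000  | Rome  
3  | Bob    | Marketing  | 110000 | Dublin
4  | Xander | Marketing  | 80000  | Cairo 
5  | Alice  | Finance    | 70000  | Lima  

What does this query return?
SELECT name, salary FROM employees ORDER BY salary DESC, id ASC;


Sorting by salary DESC, then id ASC for ties

5 rows:
Bob, 110000
Nate, 80000
Xander, 80000
Alice, 70000
Eve, 50000


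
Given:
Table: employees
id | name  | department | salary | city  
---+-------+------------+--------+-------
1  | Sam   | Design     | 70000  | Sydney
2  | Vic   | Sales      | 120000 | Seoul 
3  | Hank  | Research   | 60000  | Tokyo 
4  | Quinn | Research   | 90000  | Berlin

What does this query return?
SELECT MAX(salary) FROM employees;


Salaries: 70000, 120000, 60000, 90000
MAX = 120000

120000


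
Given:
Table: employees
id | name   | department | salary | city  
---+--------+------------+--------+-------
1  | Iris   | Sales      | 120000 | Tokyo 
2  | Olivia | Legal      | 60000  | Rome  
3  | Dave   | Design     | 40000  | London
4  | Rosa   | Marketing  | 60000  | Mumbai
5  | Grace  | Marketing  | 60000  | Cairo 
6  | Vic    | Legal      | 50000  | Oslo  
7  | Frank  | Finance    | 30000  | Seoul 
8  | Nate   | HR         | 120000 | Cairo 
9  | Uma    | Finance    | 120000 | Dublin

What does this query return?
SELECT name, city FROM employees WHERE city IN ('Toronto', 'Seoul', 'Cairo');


Filtering: city IN ('Toronto', 'Seoul', 'Cairo')
Matching: 3 rows

3 rows:
Grace, Cairo
Frank, Seoul
Nate, Cairo


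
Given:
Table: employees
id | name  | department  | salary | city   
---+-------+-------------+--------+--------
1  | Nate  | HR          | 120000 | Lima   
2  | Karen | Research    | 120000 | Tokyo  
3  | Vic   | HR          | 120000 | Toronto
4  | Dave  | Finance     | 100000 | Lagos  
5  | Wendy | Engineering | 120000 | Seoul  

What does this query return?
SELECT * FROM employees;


SELECT * returns all 5 rows with all columns

5 rows:
1, Nate, HR, 120000, Lima
2, Karen, Research, 120000, Tokyo
3, Vic, HR, 120000, Toronto
4, Dave, Finance, 100000, Lagos
5, Wendy, Engineering, 120000, Seoul


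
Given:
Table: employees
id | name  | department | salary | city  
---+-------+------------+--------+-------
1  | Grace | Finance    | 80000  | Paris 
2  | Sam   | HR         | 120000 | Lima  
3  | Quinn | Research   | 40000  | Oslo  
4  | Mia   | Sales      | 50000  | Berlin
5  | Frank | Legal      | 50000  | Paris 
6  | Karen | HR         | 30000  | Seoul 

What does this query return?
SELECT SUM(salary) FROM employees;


SUM(salary) = 80000 + 120000 + 40000 + 50000 + 50000 + 30000 = 370000

370000


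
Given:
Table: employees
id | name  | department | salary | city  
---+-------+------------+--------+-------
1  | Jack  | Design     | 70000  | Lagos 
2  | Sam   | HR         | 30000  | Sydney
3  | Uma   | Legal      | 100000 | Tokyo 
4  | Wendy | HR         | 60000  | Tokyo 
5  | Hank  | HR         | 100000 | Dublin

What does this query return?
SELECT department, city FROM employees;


Projecting columns: department, city

5 rows:
Design, Lagos
HR, Sydney
Legal, Tokyo
HR, Tokyo
HR, Dublin


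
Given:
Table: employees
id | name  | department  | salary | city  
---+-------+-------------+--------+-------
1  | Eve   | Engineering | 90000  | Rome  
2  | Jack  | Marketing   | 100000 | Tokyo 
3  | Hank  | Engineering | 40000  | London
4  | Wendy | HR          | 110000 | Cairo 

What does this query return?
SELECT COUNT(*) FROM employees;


COUNT(*) counts all rows

4


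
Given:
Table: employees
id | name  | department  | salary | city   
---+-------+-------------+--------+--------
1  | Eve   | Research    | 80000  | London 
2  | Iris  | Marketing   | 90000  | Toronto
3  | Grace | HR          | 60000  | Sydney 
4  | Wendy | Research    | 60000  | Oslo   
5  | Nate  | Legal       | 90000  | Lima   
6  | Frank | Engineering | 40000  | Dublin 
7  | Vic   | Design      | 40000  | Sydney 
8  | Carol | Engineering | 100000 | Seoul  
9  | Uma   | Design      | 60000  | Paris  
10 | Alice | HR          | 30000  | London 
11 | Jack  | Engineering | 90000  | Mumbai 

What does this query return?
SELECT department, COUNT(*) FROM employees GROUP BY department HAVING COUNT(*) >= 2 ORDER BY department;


Groups with count >= 2:
  Design: 2 -> PASS
  Engineering: 3 -> PASS
  HR: 2 -> PASS
  Research: 2 -> PASS
  Legal: 1 -> filtered out
  Marketing: 1 -> filtered out


4 groups:
Design, 2
Engineering, 3
HR, 2
Research, 2


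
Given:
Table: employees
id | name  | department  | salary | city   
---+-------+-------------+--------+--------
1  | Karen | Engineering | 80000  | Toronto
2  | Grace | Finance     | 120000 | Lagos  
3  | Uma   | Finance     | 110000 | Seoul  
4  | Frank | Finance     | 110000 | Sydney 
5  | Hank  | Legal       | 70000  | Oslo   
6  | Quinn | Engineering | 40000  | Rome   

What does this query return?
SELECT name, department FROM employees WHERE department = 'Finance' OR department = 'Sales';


Filtering: department = 'Finance' OR 'Sales'
Matching: 3 rows

3 rows:
Grace, Finance
Uma, Finance
Frank, Finance


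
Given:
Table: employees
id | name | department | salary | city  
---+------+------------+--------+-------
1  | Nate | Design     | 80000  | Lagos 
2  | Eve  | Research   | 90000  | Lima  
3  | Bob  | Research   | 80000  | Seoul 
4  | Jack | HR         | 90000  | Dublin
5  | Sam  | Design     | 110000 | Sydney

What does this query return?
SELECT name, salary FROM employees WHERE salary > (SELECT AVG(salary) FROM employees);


Subquery: AVG(salary) = 90000.0
Filtering: salary > 90000.0
  Sam (110000) -> MATCH


1 rows:
Sam, 110000


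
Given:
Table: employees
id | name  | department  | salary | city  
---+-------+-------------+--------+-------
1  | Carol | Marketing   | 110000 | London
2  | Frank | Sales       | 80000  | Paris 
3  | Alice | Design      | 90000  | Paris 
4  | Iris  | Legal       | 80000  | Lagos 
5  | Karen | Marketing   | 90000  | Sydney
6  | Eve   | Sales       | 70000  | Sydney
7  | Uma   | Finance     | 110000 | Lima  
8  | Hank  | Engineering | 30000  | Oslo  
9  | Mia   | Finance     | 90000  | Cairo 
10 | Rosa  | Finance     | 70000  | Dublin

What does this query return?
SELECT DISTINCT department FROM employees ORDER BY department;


All 'department' values (row order): Marketing, Sales, Design, Legal, Marketing, Sales, Finance, Engineering, Finance, Finance
Removing duplicates leaves 6 unique value(s).

6 values:
Design
Engineering
Finance
Legal
Marketing
Sales


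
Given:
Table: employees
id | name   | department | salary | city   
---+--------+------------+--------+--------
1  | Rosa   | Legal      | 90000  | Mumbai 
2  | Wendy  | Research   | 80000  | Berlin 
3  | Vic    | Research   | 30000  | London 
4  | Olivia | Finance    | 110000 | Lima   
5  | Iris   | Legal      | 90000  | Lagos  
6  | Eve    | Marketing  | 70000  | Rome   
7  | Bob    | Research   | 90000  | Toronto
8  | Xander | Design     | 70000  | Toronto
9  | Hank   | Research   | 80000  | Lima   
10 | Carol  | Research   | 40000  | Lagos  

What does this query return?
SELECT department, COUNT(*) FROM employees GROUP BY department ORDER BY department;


Assigning each row to its department group:
  Rosa -> Legal
  Wendy -> Research
  Vic -> Research
  Olivia -> Finance
  Iris -> Legal
  Eve -> Marketing
  Bob -> Research
  Xander -> Design
  Hank -> Research
  Carol -> Research


5 groups:
Design, 1
Finance, 1
Legal, 2
Marketing, 1
Research, 5


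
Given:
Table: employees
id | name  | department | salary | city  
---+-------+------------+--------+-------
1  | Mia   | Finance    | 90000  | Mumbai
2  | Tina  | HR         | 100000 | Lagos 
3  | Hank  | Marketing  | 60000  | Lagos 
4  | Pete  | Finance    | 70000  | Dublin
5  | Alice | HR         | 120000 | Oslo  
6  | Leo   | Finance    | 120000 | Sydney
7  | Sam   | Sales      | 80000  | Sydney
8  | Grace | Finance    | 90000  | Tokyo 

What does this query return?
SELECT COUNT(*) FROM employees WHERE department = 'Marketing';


Counting rows where department = 'Marketing'
  Hank -> MATCH


1


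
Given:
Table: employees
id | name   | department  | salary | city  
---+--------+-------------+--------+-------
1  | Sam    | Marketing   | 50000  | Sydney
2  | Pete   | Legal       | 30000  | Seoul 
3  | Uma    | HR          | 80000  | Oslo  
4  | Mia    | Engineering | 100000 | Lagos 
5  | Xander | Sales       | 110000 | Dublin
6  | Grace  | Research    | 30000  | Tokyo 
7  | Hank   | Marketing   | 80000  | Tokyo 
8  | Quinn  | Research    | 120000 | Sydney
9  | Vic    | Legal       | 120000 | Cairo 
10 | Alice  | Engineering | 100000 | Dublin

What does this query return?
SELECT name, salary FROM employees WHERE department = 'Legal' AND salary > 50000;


Filtering: department = 'Legal' AND salary > 50000
Matching: 1 rows

1 rows:
Vic, 120000


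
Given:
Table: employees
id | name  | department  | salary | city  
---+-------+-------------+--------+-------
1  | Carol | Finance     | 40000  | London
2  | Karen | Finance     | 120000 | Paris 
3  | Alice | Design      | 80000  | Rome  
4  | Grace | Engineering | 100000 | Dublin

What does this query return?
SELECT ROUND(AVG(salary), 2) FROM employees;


SUM(salary) = 340000
COUNT = 4
ROUND(AVG, 2) = ROUND(340000 / 4, 2) = 85000.0

85000.0


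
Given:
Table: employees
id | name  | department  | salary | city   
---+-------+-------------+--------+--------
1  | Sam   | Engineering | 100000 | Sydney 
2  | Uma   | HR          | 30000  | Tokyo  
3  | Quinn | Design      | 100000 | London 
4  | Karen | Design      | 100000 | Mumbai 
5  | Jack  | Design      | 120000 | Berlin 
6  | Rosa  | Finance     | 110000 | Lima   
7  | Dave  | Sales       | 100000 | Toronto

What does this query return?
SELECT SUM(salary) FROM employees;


SUM(salary) = 100000 + 30000 + 100000 + 100000 + 120000 + 110000 + 100000 = 660000

660000


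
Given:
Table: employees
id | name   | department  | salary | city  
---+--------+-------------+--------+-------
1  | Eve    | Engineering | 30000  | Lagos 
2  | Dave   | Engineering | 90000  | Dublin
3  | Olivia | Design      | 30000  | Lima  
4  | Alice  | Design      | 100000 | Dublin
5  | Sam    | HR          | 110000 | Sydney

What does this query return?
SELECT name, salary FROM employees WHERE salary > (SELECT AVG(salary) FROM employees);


Subquery: AVG(salary) = 72000.0
Filtering: salary > 72000.0
  Dave (90000) -> MATCH
  Alice (100000) -> MATCH
  Sam (110000) -> MATCH


3 rows:
Dave, 90000
Alice, 100000
Sam, 110000


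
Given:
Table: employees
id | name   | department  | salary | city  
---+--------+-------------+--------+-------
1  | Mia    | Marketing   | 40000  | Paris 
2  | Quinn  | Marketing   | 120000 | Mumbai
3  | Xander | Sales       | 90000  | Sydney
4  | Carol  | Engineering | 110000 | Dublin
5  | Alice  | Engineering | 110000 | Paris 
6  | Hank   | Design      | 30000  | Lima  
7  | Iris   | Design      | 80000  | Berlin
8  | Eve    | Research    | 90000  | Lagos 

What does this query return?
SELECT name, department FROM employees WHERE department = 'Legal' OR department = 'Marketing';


Filtering: department = 'Legal' OR 'Marketing'
Matching: 2 rows

2 rows:
Mia, Marketing
Quinn, Marketing


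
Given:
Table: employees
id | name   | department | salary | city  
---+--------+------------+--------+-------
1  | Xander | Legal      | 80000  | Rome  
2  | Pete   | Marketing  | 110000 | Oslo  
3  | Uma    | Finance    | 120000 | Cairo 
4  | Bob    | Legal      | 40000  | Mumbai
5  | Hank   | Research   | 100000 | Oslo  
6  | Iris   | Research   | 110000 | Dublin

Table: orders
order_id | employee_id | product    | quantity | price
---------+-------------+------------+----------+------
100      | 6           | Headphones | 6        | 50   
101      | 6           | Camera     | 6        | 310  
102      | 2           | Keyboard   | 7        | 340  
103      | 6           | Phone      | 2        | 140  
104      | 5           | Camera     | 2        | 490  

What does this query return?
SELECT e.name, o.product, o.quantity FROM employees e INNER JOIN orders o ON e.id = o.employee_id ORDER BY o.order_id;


Joining employees.id = orders.employee_id:
  employee Iris (id=6) -> order Headphones
  employee Iris (id=6) -> order Camera
  employee Pete (id=2) -> order Keyboard
  employee Iris (id=6) -> order Phone
  employee Hank (id=5) -> order Camera


5 rows:
Iris, Headphones, 6
Iris, Camera, 6
Pete, Keyboard, 7
Iris, Phone, 2
Hank, Camera, 2


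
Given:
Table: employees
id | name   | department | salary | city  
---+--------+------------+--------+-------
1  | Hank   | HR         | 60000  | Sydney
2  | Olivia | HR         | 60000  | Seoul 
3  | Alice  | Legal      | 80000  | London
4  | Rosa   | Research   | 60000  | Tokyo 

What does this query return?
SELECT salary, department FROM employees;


Projecting columns: salary, department

4 rows:
60000, HR
60000, HR
80000, Legal
60000, Research


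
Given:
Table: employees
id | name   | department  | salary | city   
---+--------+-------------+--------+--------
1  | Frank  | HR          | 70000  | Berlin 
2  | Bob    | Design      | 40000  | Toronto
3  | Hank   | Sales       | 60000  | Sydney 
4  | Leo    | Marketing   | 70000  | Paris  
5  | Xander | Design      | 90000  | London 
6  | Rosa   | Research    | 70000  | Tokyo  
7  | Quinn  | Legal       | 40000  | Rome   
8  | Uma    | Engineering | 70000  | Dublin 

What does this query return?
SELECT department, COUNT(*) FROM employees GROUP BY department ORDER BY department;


Assigning each row to its department group:
  Frank -> HR
  Bob -> Design
  Hank -> Sales
  Leo -> Marketing
  Xander -> Design
  Rosa -> Research
  Quinn -> Legal
  Uma -> Engineering


7 groups:
Design, 2
Engineering, 1
HR, 1
Legal, 1
Marketing, 1
Research, 1
Sales, 1
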